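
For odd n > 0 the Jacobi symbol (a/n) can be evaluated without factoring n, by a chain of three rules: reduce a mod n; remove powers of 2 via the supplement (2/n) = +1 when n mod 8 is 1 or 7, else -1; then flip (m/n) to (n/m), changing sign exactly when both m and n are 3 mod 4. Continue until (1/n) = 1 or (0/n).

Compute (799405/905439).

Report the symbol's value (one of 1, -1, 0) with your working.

-1

flip (799405/905439) -> (905439/799405): both odd, 799405 mod 4 = 1, 905439 mod 4 = 3, so the flip contributes +1; sign now +1
(905439/799405): 905439 mod 799405 = 106034, so (905439/799405) = (106034/799405)
factor out 2^1: 106034 = 2^1·53017; with 799405 mod 8 = 5, (2/799405) = -1; sign now -1; continue with (53017/799405)
flip (53017/799405) -> (799405/53017): both odd, 53017 mod 4 = 1, 799405 mod 4 = 1, so the flip contributes +1; sign now -1
(799405/53017): 799405 mod 53017 = 4150, so (799405/53017) = (4150/53017)
factor out 2^1: 4150 = 2^1·2075; with 53017 mod 8 = 1, (2/53017) = +1; sign now -1; continue with (2075/53017)
flip (2075/53017) -> (53017/2075): both odd, 2075 mod 4 = 3, 53017 mod 4 = 1, so the flip contributes +1; sign now -1
(53017/2075): 53017 mod 2075 = 1142, so (53017/2075) = (1142/2075)
factor out 2^1: 1142 = 2^1·571; with 2075 mod 8 = 3, (2/2075) = -1; sign now +1; continue with (571/2075)
flip (571/2075) -> (2075/571): both odd, 571 mod 4 = 3, 2075 mod 4 = 3, so the flip contributes -1; sign now -1
(2075/571): 2075 mod 571 = 362, so (2075/571) = (362/571)
factor out 2^1: 362 = 2^1·181; with 571 mod 8 = 3, (2/571) = -1; sign now +1; continue with (181/571)
flip (181/571) -> (571/181): both odd, 181 mod 4 = 1, 571 mod 4 = 3, so the flip contributes +1; sign now +1
(571/181): 571 mod 181 = 28, so (571/181) = (28/181)
factor out 2^2: 28 = 2^2·7; with 181 mod 8 = 5, (2/181) = -1; sign now +1; continue with (7/181)
flip (7/181) -> (181/7): both odd, 7 mod 4 = 3, 181 mod 4 = 1, so the flip contributes +1; sign now +1
(181/7): 181 mod 7 = 6, so (181/7) = (6/7)
factor out 2^1: 6 = 2^1·3; with 7 mod 8 = 7, (2/7) = +1; sign now +1; continue with (3/7)
flip (3/7) -> (7/3): both odd, 3 mod 4 = 3, 7 mod 4 = 3, so the flip contributes -1; sign now -1
(7/3): 7 mod 3 = 1, so (7/3) = (1/3)
reached (1/3) = 1, so the symbol is -1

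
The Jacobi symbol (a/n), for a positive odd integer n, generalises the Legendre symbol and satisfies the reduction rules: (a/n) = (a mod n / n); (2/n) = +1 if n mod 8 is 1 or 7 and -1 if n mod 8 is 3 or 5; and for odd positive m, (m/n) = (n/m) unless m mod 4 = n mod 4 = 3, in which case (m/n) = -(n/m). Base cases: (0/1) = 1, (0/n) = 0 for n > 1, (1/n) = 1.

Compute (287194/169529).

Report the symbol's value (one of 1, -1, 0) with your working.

1

(287194/169529) = (117665/169529)   [reduce mod 169529]
reciprocity: (117665/169529) = +1·(169529/117665) since 117665 mod 4 = 1, 169529 mod 4 = 1; sign now +1
(169529/117665) = (51864/117665)   [reduce mod 117665]
51864 = 2^3·6483; (2/117665) = +1 since 117665 mod 8 = 1, so (51864/117665) = (+1)^3·(6483/117665); sign now +1
reciprocity: (6483/117665) = +1·(117665/6483) since 6483 mod 4 = 3, 117665 mod 4 = 1; sign now +1
(117665/6483) = (971/6483)   [reduce mod 6483]
reciprocity: (971/6483) = -1·(6483/971) since 971 mod 4 = 3, 6483 mod 4 = 3; sign now -1
(6483/971) = (657/971)   [reduce mod 971]
reciprocity: (657/971) = +1·(971/657) since 657 mod 4 = 1, 971 mod 4 = 3; sign now -1
(971/657) = (314/657)   [reduce mod 657]
314 = 2^1·157; (2/657) = +1 since 657 mod 8 = 1, so (314/657) = (+1)^1·(157/657); sign now -1
reciprocity: (157/657) = +1·(657/157) since 157 mod 4 = 1, 657 mod 4 = 1; sign now -1
(657/157) = (29/157)   [reduce mod 157]
reciprocity: (29/157) = +1·(157/29) since 29 mod 4 = 1, 157 mod 4 = 1; sign now -1
(157/29) = (12/29)   [reduce mod 29]
12 = 2^2·3; (2/29) = -1 since 29 mod 8 = 5, so (12/29) = (-1)^2·(3/29); sign now -1
reciprocity: (3/29) = +1·(29/3) since 3 mod 4 = 3, 29 mod 4 = 1; sign now -1
(29/3) = (2/3)   [reduce mod 3]
2 = 2^1·1; (2/3) = -1 since 3 mod 8 = 3, so (2/3) = (-1)^1·(1/3); sign now +1
(1/3) = 1; final value = sign = +1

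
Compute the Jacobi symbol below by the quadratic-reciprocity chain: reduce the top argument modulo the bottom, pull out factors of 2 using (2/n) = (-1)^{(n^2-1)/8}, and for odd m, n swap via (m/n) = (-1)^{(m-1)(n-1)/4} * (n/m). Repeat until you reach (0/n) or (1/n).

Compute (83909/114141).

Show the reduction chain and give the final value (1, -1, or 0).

reciprocity: (83909/114141) = +1·(114141/83909) since 83909 mod 4 = 1, 114141 mod 4 = 1; sign now +1
(114141/83909) = (30232/83909)   [reduce mod 83909]
30232 = 2^3·3779; (2/83909) = -1 since 83909 mod 8 = 5, so (30232/83909) = (-1)^3·(3779/83909); sign now -1
reciprocity: (3779/83909) = +1·(83909/3779) since 3779 mod 4 = 3, 83909 mod 4 = 1; sign now -1
(83909/3779) = (771/3779)   [reduce mod 3779]
reciprocity: (771/3779) = -1·(3779/771) since 771 mod 4 = 3, 3779 mod 4 = 3; sign now +1
(3779/771) = (695/771)   [reduce mod 771]
reciprocity: (695/771) = -1·(771/695) since 695 mod 4 = 3, 771 mod 4 = 3; sign now -1
(771/695) = (76/695)   [reduce mod 695]
76 = 2^2·19; (2/695) = +1 since 695 mod 8 = 7, so (76/695) = (+1)^2·(19/695); sign now -1
reciprocity: (19/695) = -1·(695/19) since 19 mod 4 = 3, 695 mod 4 = 3; sign now +1
(695/19) = (11/19)   [reduce mod 19]
reciprocity: (11/19) = -1·(19/11) since 11 mod 4 = 3, 19 mod 4 = 3; sign now -1
(19/11) = (8/11)   [reduce mod 11]
8 = 2^3·1; (2/11) = -1 since 11 mod 8 = 3, so (8/11) = (-1)^3·(1/11); sign now +1
(1/11) = 1; final value = sign = +1

1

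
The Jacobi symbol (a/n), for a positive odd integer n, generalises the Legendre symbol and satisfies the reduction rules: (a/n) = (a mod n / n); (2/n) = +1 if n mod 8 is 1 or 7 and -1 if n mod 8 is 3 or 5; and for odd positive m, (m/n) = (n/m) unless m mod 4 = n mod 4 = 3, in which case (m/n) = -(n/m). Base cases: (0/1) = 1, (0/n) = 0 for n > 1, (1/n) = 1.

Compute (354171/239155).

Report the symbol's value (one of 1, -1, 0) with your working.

1

(354171/239155): 354171 mod 239155 = 115016, so (354171/239155) = (115016/239155)
factor out 2^3: 115016 = 2^3·14377; with 239155 mod 8 = 3, (2/239155) = -1; sign now -1; continue with (14377/239155)
flip (14377/239155) -> (239155/14377): both odd, 14377 mod 4 = 1, 239155 mod 4 = 3, so the flip contributes +1; sign now -1
(239155/14377): 239155 mod 14377 = 9123, so (239155/14377) = (9123/14377)
flip (9123/14377) -> (14377/9123): both odd, 9123 mod 4 = 3, 14377 mod 4 = 1, so the flip contributes +1; sign now -1
(14377/9123): 14377 mod 9123 = 5254, so (14377/9123) = (5254/9123)
factor out 2^1: 5254 = 2^1·2627; with 9123 mod 8 = 3, (2/9123) = -1; sign now +1; continue with (2627/9123)
flip (2627/9123) -> (9123/2627): both odd, 2627 mod 4 = 3, 9123 mod 4 = 3, so the flip contributes -1; sign now -1
(9123/2627): 9123 mod 2627 = 1242, so (9123/2627) = (1242/2627)
factor out 2^1: 1242 = 2^1·621; with 2627 mod 8 = 3, (2/2627) = -1; sign now +1; continue with (621/2627)
flip (621/2627) -> (2627/621): both odd, 621 mod 4 = 1, 2627 mod 4 = 3, so the flip contributes +1; sign now +1
(2627/621): 2627 mod 621 = 143, so (2627/621) = (143/621)
flip (143/621) -> (621/143): both odd, 143 mod 4 = 3, 621 mod 4 = 1, so the flip contributes +1; sign now +1
(621/143): 621 mod 143 = 49, so (621/143) = (49/143)
flip (49/143) -> (143/49): both odd, 49 mod 4 = 1, 143 mod 4 = 3, so the flip contributes +1; sign now +1
(143/49): 143 mod 49 = 45, so (143/49) = (45/49)
flip (45/49) -> (49/45): both odd, 45 mod 4 = 1, 49 mod 4 = 1, so the flip contributes +1; sign now +1
(49/45): 49 mod 45 = 4, so (49/45) = (4/45)
factor out 2^2: 4 = 2^2·1; with 45 mod 8 = 5, (2/45) = -1; sign now +1; continue with (1/45)
reached (1/45) = 1, so the symbol is +1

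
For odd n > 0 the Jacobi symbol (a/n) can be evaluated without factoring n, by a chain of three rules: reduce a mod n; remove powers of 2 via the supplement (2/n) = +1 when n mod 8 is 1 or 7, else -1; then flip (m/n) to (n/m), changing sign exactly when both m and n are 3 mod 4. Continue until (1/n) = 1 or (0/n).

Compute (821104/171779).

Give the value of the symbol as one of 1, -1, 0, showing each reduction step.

0

(821104/171779) = (133988/171779)   [reduce mod 171779]
133988 = 2^2·33497; (2/171779) = -1 since 171779 mod 8 = 3, so (133988/171779) = (-1)^2·(33497/171779); sign now +1
reciprocity: (33497/171779) = +1·(171779/33497) since 33497 mod 4 = 1, 171779 mod 4 = 3; sign now +1
(171779/33497) = (4294/33497)   [reduce mod 33497]
4294 = 2^1·2147; (2/33497) = +1 since 33497 mod 8 = 1, so (4294/33497) = (+1)^1·(2147/33497); sign now +1
reciprocity: (2147/33497) = +1·(33497/2147) since 2147 mod 4 = 3, 33497 mod 4 = 1; sign now +1
(33497/2147) = (1292/2147)   [reduce mod 2147]
1292 = 2^2·323; (2/2147) = -1 since 2147 mod 8 = 3, so (1292/2147) = (-1)^2·(323/2147); sign now +1
reciprocity: (323/2147) = -1·(2147/323) since 323 mod 4 = 3, 2147 mod 4 = 3; sign now -1
(2147/323) = (209/323)   [reduce mod 323]
reciprocity: (209/323) = +1·(323/209) since 209 mod 4 = 1, 323 mod 4 = 3; sign now -1
(323/209) = (114/209)   [reduce mod 209]
114 = 2^1·57; (2/209) = +1 since 209 mod 8 = 1, so (114/209) = (+1)^1·(57/209); sign now -1
reciprocity: (57/209) = +1·(209/57) since 57 mod 4 = 1, 209 mod 4 = 1; sign now -1
(209/57) = (38/57)   [reduce mod 57]
38 = 2^1·19; (2/57) = +1 since 57 mod 8 = 1, so (38/57) = (+1)^1·(19/57); sign now -1
reciprocity: (19/57) = +1·(57/19) since 19 mod 4 = 3, 57 mod 4 = 1; sign now -1
(57/19) = (0/19)   [reduce mod 19]
(0/19) = 0   [gcd(a, n) > 1]; final value = 0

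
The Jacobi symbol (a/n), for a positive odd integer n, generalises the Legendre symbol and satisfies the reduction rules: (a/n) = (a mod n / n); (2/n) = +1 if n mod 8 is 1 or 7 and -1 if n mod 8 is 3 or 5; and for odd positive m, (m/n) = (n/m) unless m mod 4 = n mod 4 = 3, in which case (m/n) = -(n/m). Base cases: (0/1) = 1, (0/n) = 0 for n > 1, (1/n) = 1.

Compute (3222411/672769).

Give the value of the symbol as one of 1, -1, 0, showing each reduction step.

(3222411/672769): 3222411 mod 672769 = 531335, so (3222411/672769) = (531335/672769)
flip (531335/672769) -> (672769/531335): both odd, 531335 mod 4 = 3, 672769 mod 4 = 1, so the flip contributes +1; sign now +1
(672769/531335): 672769 mod 531335 = 141434, so (672769/531335) = (141434/531335)
factor out 2^1: 141434 = 2^1·70717; with 531335 mod 8 = 7, (2/531335) = +1; sign now +1; continue with (70717/531335)
flip (70717/531335) -> (531335/70717): both odd, 70717 mod 4 = 1, 531335 mod 4 = 3, so the flip contributes +1; sign now +1
(531335/70717): 531335 mod 70717 = 36316, so (531335/70717) = (36316/70717)
factor out 2^2: 36316 = 2^2·9079; with 70717 mod 8 = 5, (2/70717) = -1; sign now +1; continue with (9079/70717)
flip (9079/70717) -> (70717/9079): both odd, 9079 mod 4 = 3, 70717 mod 4 = 1, so the flip contributes +1; sign now +1
(70717/9079): 70717 mod 9079 = 7164, so (70717/9079) = (7164/9079)
factor out 2^2: 7164 = 2^2·1791; with 9079 mod 8 = 7, (2/9079) = +1; sign now +1; continue with (1791/9079)
flip (1791/9079) -> (9079/1791): both odd, 1791 mod 4 = 3, 9079 mod 4 = 3, so the flip contributes -1; sign now -1
(9079/1791): 9079 mod 1791 = 124, so (9079/1791) = (124/1791)
factor out 2^2: 124 = 2^2·31; with 1791 mod 8 = 7, (2/1791) = +1; sign now -1; continue with (31/1791)
flip (31/1791) -> (1791/31): both odd, 31 mod 4 = 3, 1791 mod 4 = 3, so the flip contributes -1; sign now +1
(1791/31): 1791 mod 31 = 24, so (1791/31) = (24/31)
factor out 2^3: 24 = 2^3·3; with 31 mod 8 = 7, (2/31) = +1; sign now +1; continue with (3/31)
flip (3/31) -> (31/3): both odd, 3 mod 4 = 3, 31 mod 4 = 3, so the flip contributes -1; sign now -1
(31/3): 31 mod 3 = 1, so (31/3) = (1/3)
reached (1/3) = 1, so the symbol is -1

-1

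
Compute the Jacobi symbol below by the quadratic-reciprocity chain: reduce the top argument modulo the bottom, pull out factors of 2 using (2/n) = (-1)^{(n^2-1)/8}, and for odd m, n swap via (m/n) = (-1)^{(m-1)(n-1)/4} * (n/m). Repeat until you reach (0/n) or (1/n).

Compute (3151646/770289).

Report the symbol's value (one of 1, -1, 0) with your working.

(3151646/770289): 3151646 mod 770289 = 70490, so (3151646/770289) = (70490/770289)
factor out 2^1: 70490 = 2^1·35245; with 770289 mod 8 = 1, (2/770289) = +1; sign now +1; continue with (35245/770289)
flip (35245/770289) -> (770289/35245): both odd, 35245 mod 4 = 1, 770289 mod 4 = 1, so the flip contributes +1; sign now +1
(770289/35245): 770289 mod 35245 = 30144, so (770289/35245) = (30144/35245)
factor out 2^6: 30144 = 2^6·471; with 35245 mod 8 = 5, (2/35245) = -1; sign now +1; continue with (471/35245)
flip (471/35245) -> (35245/471): both odd, 471 mod 4 = 3, 35245 mod 4 = 1, so the flip contributes +1; sign now +1
(35245/471): 35245 mod 471 = 391, so (35245/471) = (391/471)
flip (391/471) -> (471/391): both odd, 391 mod 4 = 3, 471 mod 4 = 3, so the flip contributes -1; sign now -1
(471/391): 471 mod 391 = 80, so (471/391) = (80/391)
factor out 2^4: 80 = 2^4·5; with 391 mod 8 = 7, (2/391) = +1; sign now -1; continue with (5/391)
flip (5/391) -> (391/5): both odd, 5 mod 4 = 1, 391 mod 4 = 3, so the flip contributes +1; sign now -1
(391/5): 391 mod 5 = 1, so (391/5) = (1/5)
reached (1/5) = 1, so the symbol is -1

-1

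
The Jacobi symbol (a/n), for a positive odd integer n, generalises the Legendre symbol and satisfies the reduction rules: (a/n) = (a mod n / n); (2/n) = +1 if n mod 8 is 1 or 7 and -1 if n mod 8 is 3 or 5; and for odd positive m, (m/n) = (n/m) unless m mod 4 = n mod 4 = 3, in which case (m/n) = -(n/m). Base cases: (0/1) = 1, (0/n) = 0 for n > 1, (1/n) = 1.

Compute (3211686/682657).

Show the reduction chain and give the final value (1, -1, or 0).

-1

(3211686/682657): 3211686 mod 682657 = 481058, so (3211686/682657) = (481058/682657)
factor out 2^1: 481058 = 2^1·240529; with 682657 mod 8 = 1, (2/682657) = +1; sign now +1; continue with (240529/682657)
flip (240529/682657) -> (682657/240529): both odd, 240529 mod 4 = 1, 682657 mod 4 = 1, so the flip contributes +1; sign now +1
(682657/240529): 682657 mod 240529 = 201599, so (682657/240529) = (201599/240529)
flip (201599/240529) -> (240529/201599): both odd, 201599 mod 4 = 3, 240529 mod 4 = 1, so the flip contributes +1; sign now +1
(240529/201599): 240529 mod 201599 = 38930, so (240529/201599) = (38930/201599)
factor out 2^1: 38930 = 2^1·19465; with 201599 mod 8 = 7, (2/201599) = +1; sign now +1; continue with (19465/201599)
flip (19465/201599) -> (201599/19465): both odd, 19465 mod 4 = 1, 201599 mod 4 = 3, so the flip contributes +1; sign now +1
(201599/19465): 201599 mod 19465 = 6949, so (201599/19465) = (6949/19465)
flip (6949/19465) -> (19465/6949): both odd, 6949 mod 4 = 1, 19465 mod 4 = 1, so the flip contributes +1; sign now +1
(19465/6949): 19465 mod 6949 = 5567, so (19465/6949) = (5567/6949)
flip (5567/6949) -> (6949/5567): both odd, 5567 mod 4 = 3, 6949 mod 4 = 1, so the flip contributes +1; sign now +1
(6949/5567): 6949 mod 5567 = 1382, so (6949/5567) = (1382/5567)
factor out 2^1: 1382 = 2^1·691; with 5567 mod 8 = 7, (2/5567) = +1; sign now +1; continue with (691/5567)
flip (691/5567) -> (5567/691): both odd, 691 mod 4 = 3, 5567 mod 4 = 3, so the flip contributes -1; sign now -1
(5567/691): 5567 mod 691 = 39, so (5567/691) = (39/691)
flip (39/691) -> (691/39): both odd, 39 mod 4 = 3, 691 mod 4 = 3, so the flip contributes -1; sign now +1
(691/39): 691 mod 39 = 28, so (691/39) = (28/39)
factor out 2^2: 28 = 2^2·7; with 39 mod 8 = 7, (2/39) = +1; sign now +1; continue with (7/39)
flip (7/39) -> (39/7): both odd, 7 mod 4 = 3, 39 mod 4 = 3, so the flip contributes -1; sign now -1
(39/7): 39 mod 7 = 4, so (39/7) = (4/7)
factor out 2^2: 4 = 2^2·1; with 7 mod 8 = 7, (2/7) = +1; sign now -1; continue with (1/7)
reached (1/7) = 1, so the symbol is -1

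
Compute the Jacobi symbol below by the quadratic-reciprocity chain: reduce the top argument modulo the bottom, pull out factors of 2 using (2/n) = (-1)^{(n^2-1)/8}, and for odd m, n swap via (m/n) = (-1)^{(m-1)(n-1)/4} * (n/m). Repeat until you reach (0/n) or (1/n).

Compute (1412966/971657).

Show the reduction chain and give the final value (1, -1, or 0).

-1

(1412966/971657) = (441309/971657)   [reduce mod 971657]
reciprocity: (441309/971657) = +1·(971657/441309) since 441309 mod 4 = 1, 971657 mod 4 = 1; sign now +1
(971657/441309) = (89039/441309)   [reduce mod 441309]
reciprocity: (89039/441309) = +1·(441309/89039) since 89039 mod 4 = 3, 441309 mod 4 = 1; sign now +1
(441309/89039) = (85153/89039)   [reduce mod 89039]
reciprocity: (85153/89039) = +1·(89039/85153) since 85153 mod 4 = 1, 89039 mod 4 = 3; sign now +1
(89039/85153) = (3886/85153)   [reduce mod 85153]
3886 = 2^1·1943; (2/85153) = +1 since 85153 mod 8 = 1, so (3886/85153) = (+1)^1·(1943/85153); sign now +1
reciprocity: (1943/85153) = +1·(85153/1943) since 1943 mod 4 = 3, 85153 mod 4 = 1; sign now +1
(85153/1943) = (1604/1943)   [reduce mod 1943]
1604 = 2^2·401; (2/1943) = +1 since 1943 mod 8 = 7, so (1604/1943) = (+1)^2·(401/1943); sign now +1
reciprocity: (401/1943) = +1·(1943/401) since 401 mod 4 = 1, 1943 mod 4 = 3; sign now +1
(1943/401) = (339/401)   [reduce mod 401]
reciprocity: (339/401) = +1·(401/339) since 339 mod 4 = 3, 401 mod 4 = 1; sign now +1
(401/339) = (62/339)   [reduce mod 339]
62 = 2^1·31; (2/339) = -1 since 339 mod 8 = 3, so (62/339) = (-1)^1·(31/339); sign now -1
reciprocity: (31/339) = -1·(339/31) since 31 mod 4 = 3, 339 mod 4 = 3; sign now +1
(339/31) = (29/31)   [reduce mod 31]
reciprocity: (29/31) = +1·(31/29) since 29 mod 4 = 1, 31 mod 4 = 3; sign now +1
(31/29) = (2/29)   [reduce mod 29]
2 = 2^1·1; (2/29) = -1 since 29 mod 8 = 5, so (2/29) = (-1)^1·(1/29); sign now -1
(1/29) = 1; final value = sign = -1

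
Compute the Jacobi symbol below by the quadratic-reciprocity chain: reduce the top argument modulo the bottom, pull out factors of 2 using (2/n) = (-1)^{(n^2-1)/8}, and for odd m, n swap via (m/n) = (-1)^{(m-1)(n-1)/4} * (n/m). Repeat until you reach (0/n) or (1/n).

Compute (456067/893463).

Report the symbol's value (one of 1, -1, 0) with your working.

1

reciprocity: (456067/893463) = -1·(893463/456067) since 456067 mod 4 = 3, 893463 mod 4 = 3; sign now -1
(893463/456067) = (437396/456067)   [reduce mod 456067]
437396 = 2^2·109349; (2/456067) = -1 since 456067 mod 8 = 3, so (437396/456067) = (-1)^2·(109349/456067); sign now -1
reciprocity: (109349/456067) = +1·(456067/109349) since 109349 mod 4 = 1, 456067 mod 4 = 3; sign now -1
(456067/109349) = (18671/109349)   [reduce mod 109349]
reciprocity: (18671/109349) = +1·(109349/18671) since 18671 mod 4 = 3, 109349 mod 4 = 1; sign now -1
(109349/18671) = (15994/18671)   [reduce mod 18671]
15994 = 2^1·7997; (2/18671) = +1 since 18671 mod 8 = 7, so (15994/18671) = (+1)^1·(7997/18671); sign now -1
reciprocity: (7997/18671) = +1·(18671/7997) since 7997 mod 4 = 1, 18671 mod 4 = 3; sign now -1
(18671/7997) = (2677/7997)   [reduce mod 7997]
reciprocity: (2677/7997) = +1·(7997/2677) since 2677 mod 4 = 1, 7997 mod 4 = 1; sign now -1
(7997/2677) = (2643/2677)   [reduce mod 2677]
reciprocity: (2643/2677) = +1·(2677/2643) since 2643 mod 4 = 3, 2677 mod 4 = 1; sign now -1
(2677/2643) = (34/2643)   [reduce mod 2643]
34 = 2^1·17; (2/2643) = -1 since 2643 mod 8 = 3, so (34/2643) = (-1)^1·(17/2643); sign now +1
reciprocity: (17/2643) = +1·(2643/17) since 17 mod 4 = 1, 2643 mod 4 = 3; sign now +1
(2643/17) = (8/17)   [reduce mod 17]
8 = 2^3·1; (2/17) = +1 since 17 mod 8 = 1, so (8/17) = (+1)^3·(1/17); sign now +1
(1/17) = 1; final value = sign = +1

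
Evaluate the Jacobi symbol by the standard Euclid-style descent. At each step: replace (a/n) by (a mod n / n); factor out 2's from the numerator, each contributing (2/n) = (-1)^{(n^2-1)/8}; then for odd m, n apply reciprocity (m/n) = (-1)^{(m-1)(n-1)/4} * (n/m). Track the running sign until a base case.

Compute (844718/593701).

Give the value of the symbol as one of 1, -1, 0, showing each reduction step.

-1

(844718/593701) = (251017/593701)   [reduce mod 593701]
reciprocity: (251017/593701) = +1·(593701/251017) since 251017 mod 4 = 1, 593701 mod 4 = 1; sign now +1
(593701/251017) = (91667/251017)   [reduce mod 251017]
reciprocity: (91667/251017) = +1·(251017/91667) since 91667 mod 4 = 3, 251017 mod 4 = 1; sign now +1
(251017/91667) = (67683/91667)   [reduce mod 91667]
reciprocity: (67683/91667) = -1·(91667/67683) since 67683 mod 4 = 3, 91667 mod 4 = 3; sign now -1
(91667/67683) = (23984/67683)   [reduce mod 67683]
23984 = 2^4·1499; (2/67683) = -1 since 67683 mod 8 = 3, so (23984/67683) = (-1)^4·(1499/67683); sign now -1
reciprocity: (1499/67683) = -1·(67683/1499) since 1499 mod 4 = 3, 67683 mod 4 = 3; sign now +1
(67683/1499) = (228/1499)   [reduce mod 1499]
228 = 2^2·57; (2/1499) = -1 since 1499 mod 8 = 3, so (228/1499) = (-1)^2·(57/1499); sign now +1
reciprocity: (57/1499) = +1·(1499/57) since 57 mod 4 = 1, 1499 mod 4 = 3; sign now +1
(1499/57) = (17/57)   [reduce mod 57]
reciprocity: (17/57) = +1·(57/17) since 17 mod 4 = 1, 57 mod 4 = 1; sign now +1
(57/17) = (6/17)   [reduce mod 17]
6 = 2^1·3; (2/17) = +1 since 17 mod 8 = 1, so (6/17) = (+1)^1·(3/17); sign now +1
reciprocity: (3/17) = +1·(17/3) since 3 mod 4 = 3, 17 mod 4 = 1; sign now +1
(17/3) = (2/3)   [reduce mod 3]
2 = 2^1·1; (2/3) = -1 since 3 mod 8 = 3, so (2/3) = (-1)^1·(1/3); sign now -1
(1/3) = 1; final value = sign = -1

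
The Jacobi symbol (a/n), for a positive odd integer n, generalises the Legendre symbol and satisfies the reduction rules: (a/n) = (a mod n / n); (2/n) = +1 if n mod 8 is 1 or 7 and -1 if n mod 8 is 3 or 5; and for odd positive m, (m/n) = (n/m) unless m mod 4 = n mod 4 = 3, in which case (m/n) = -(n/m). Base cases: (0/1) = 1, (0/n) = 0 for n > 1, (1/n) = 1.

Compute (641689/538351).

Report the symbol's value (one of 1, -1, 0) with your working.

1

(641689/538351) = (103338/538351)   [reduce mod 538351]
103338 = 2^1·51669; (2/538351) = +1 since 538351 mod 8 = 7, so (103338/538351) = (+1)^1·(51669/538351); sign now +1
reciprocity: (51669/538351) = +1·(538351/51669) since 51669 mod 4 = 1, 538351 mod 4 = 3; sign now +1
(538351/51669) = (21661/51669)   [reduce mod 51669]
reciprocity: (21661/51669) = +1·(51669/21661) since 21661 mod 4 = 1, 51669 mod 4 = 1; sign now +1
(51669/21661) = (8347/21661)   [reduce mod 21661]
reciprocity: (8347/21661) = +1·(21661/8347) since 8347 mod 4 = 3, 21661 mod 4 = 1; sign now +1
(21661/8347) = (4967/8347)   [reduce mod 8347]
reciprocity: (4967/8347) = -1·(8347/4967) since 4967 mod 4 = 3, 8347 mod 4 = 3; sign now -1
(8347/4967) = (3380/4967)   [reduce mod 4967]
3380 = 2^2·845; (2/4967) = +1 since 4967 mod 8 = 7, so (3380/4967) = (+1)^2·(845/4967); sign now -1
reciprocity: (845/4967) = +1·(4967/845) since 845 mod 4 = 1, 4967 mod 4 = 3; sign now -1
(4967/845) = (742/845)   [reduce mod 845]
742 = 2^1·371; (2/845) = -1 since 845 mod 8 = 5, so (742/845) = (-1)^1·(371/845); sign now +1
reciprocity: (371/845) = +1·(845/371) since 371 mod 4 = 3, 845 mod 4 = 1; sign now +1
(845/371) = (103/371)   [reduce mod 371]
reciprocity: (103/371) = -1·(371/103) since 103 mod 4 = 3, 371 mod 4 = 3; sign now -1
(371/103) = (62/103)   [reduce mod 103]
62 = 2^1·31; (2/103) = +1 since 103 mod 8 = 7, so (62/103) = (+1)^1·(31/103); sign now -1
reciprocity: (31/103) = -1·(103/31) since 31 mod 4 = 3, 103 mod 4 = 3; sign now +1
(103/31) = (10/31)   [reduce mod 31]
10 = 2^1·5; (2/31) = +1 since 31 mod 8 = 7, so (10/31) = (+1)^1·(5/31); sign now +1
reciprocity: (5/31) = +1·(31/5) since 5 mod 4 = 1, 31 mod 4 = 3; sign now +1
(31/5) = (1/5)   [reduce mod 5]
(1/5) = 1; final value = sign = +1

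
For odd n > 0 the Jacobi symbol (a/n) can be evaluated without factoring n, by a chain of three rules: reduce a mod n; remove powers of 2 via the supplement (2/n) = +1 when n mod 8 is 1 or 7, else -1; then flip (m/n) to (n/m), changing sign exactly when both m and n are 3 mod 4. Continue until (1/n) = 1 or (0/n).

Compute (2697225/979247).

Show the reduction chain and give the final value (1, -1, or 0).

(2697225/979247): 2697225 mod 979247 = 738731, so (2697225/979247) = (738731/979247)
flip (738731/979247) -> (979247/738731): both odd, 738731 mod 4 = 3, 979247 mod 4 = 3, so the flip contributes -1; sign now -1
(979247/738731): 979247 mod 738731 = 240516, so (979247/738731) = (240516/738731)
factor out 2^2: 240516 = 2^2·60129; with 738731 mod 8 = 3, (2/738731) = -1; sign now -1; continue with (60129/738731)
flip (60129/738731) -> (738731/60129): both odd, 60129 mod 4 = 1, 738731 mod 4 = 3, so the flip contributes +1; sign now -1
(738731/60129): 738731 mod 60129 = 17183, so (738731/60129) = (17183/60129)
flip (17183/60129) -> (60129/17183): both odd, 17183 mod 4 = 3, 60129 mod 4 = 1, so the flip contributes +1; sign now -1
(60129/17183): 60129 mod 17183 = 8580, so (60129/17183) = (8580/17183)
factor out 2^2: 8580 = 2^2·2145; with 17183 mod 8 = 7, (2/17183) = +1; sign now -1; continue with (2145/17183)
flip (2145/17183) -> (17183/2145): both odd, 2145 mod 4 = 1, 17183 mod 4 = 3, so the flip contributes +1; sign now -1
(17183/2145): 17183 mod 2145 = 23, so (17183/2145) = (23/2145)
flip (23/2145) -> (2145/23): both odd, 23 mod 4 = 3, 2145 mod 4 = 1, so the flip contributes +1; sign now -1
(2145/23): 2145 mod 23 = 6, so (2145/23) = (6/23)
factor out 2^1: 6 = 2^1·3; with 23 mod 8 = 7, (2/23) = +1; sign now -1; continue with (3/23)
flip (3/23) -> (23/3): both odd, 3 mod 4 = 3, 23 mod 4 = 3, so the flip contributes -1; sign now +1
(23/3): 23 mod 3 = 2, so (23/3) = (2/3)
factor out 2^1: 2 = 2^1·1; with 3 mod 8 = 3, (2/3) = -1; sign now -1; continue with (1/3)
reached (1/3) = 1, so the symbol is -1

-1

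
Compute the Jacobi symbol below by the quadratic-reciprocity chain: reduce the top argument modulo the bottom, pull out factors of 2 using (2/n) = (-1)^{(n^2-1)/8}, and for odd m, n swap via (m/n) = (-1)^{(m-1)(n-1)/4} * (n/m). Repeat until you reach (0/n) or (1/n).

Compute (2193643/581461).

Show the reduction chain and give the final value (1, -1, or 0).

(2193643/581461): 2193643 mod 581461 = 449260, so (2193643/581461) = (449260/581461)
factor out 2^2: 449260 = 2^2·112315; with 581461 mod 8 = 5, (2/581461) = -1; sign now +1; continue with (112315/581461)
flip (112315/581461) -> (581461/112315): both odd, 112315 mod 4 = 3, 581461 mod 4 = 1, so the flip contributes +1; sign now +1
(581461/112315): 581461 mod 112315 = 19886, so (581461/112315) = (19886/112315)
factor out 2^1: 19886 = 2^1·9943; with 112315 mod 8 = 3, (2/112315) = -1; sign now -1; continue with (9943/112315)
flip (9943/112315) -> (112315/9943): both odd, 9943 mod 4 = 3, 112315 mod 4 = 3, so the flip contributes -1; sign now +1
(112315/9943): 112315 mod 9943 = 2942, so (112315/9943) = (2942/9943)
factor out 2^1: 2942 = 2^1·1471; with 9943 mod 8 = 7, (2/9943) = +1; sign now +1; continue with (1471/9943)
flip (1471/9943) -> (9943/1471): both odd, 1471 mod 4 = 3, 9943 mod 4 = 3, so the flip contributes -1; sign now -1
(9943/1471): 9943 mod 1471 = 1117, so (9943/1471) = (1117/1471)
flip (1117/1471) -> (1471/1117): both odd, 1117 mod 4 = 1, 1471 mod 4 = 3, so the flip contributes +1; sign now -1
(1471/1117): 1471 mod 1117 = 354, so (1471/1117) = (354/1117)
factor out 2^1: 354 = 2^1·177; with 1117 mod 8 = 5, (2/1117) = -1; sign now +1; continue with (177/1117)
flip (177/1117) -> (1117/177): both odd, 177 mod 4 = 1, 1117 mod 4 = 1, so the flip contributes +1; sign now +1
(1117/177): 1117 mod 177 = 55, so (1117/177) = (55/177)
flip (55/177) -> (177/55): both odd, 55 mod 4 = 3, 177 mod 4 = 1, so the flip contributes +1; sign now +1
(177/55): 177 mod 55 = 12, so (177/55) = (12/55)
factor out 2^2: 12 = 2^2·3; with 55 mod 8 = 7, (2/55) = +1; sign now +1; continue with (3/55)
flip (3/55) -> (55/3): both odd, 3 mod 4 = 3, 55 mod 4 = 3, so the flip contributes -1; sign now -1
(55/3): 55 mod 3 = 1, so (55/3) = (1/3)
reached (1/3) = 1, so the symbol is -1

-1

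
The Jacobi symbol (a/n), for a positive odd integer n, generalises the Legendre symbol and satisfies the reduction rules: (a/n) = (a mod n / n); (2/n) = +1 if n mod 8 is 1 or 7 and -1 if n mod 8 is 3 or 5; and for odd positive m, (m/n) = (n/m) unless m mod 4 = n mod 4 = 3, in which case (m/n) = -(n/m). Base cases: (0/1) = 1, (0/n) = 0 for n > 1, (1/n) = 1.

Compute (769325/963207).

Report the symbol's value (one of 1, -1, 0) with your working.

1

reciprocity: (769325/963207) = +1·(963207/769325) since 769325 mod 4 = 1, 963207 mod 4 = 3; sign now +1
(963207/769325) = (193882/769325)   [reduce mod 769325]
193882 = 2^1·96941; (2/769325) = -1 since 769325 mod 8 = 5, so (193882/769325) = (-1)^1·(96941/769325); sign now -1
reciprocity: (96941/769325) = +1·(769325/96941) since 96941 mod 4 = 1, 769325 mod 4 = 1; sign now -1
(769325/96941) = (90738/96941)   [reduce mod 96941]
90738 = 2^1·45369; (2/96941) = -1 since 96941 mod 8 = 5, so (90738/96941) = (-1)^1·(45369/96941); sign now +1
reciprocity: (45369/96941) = +1·(96941/45369) since 45369 mod 4 = 1, 96941 mod 4 = 1; sign now +1
(96941/45369) = (6203/45369)   [reduce mod 45369]
reciprocity: (6203/45369) = +1·(45369/6203) since 6203 mod 4 = 3, 45369 mod 4 = 1; sign now +1
(45369/6203) = (1948/6203)   [reduce mod 6203]
1948 = 2^2·487; (2/6203) = -1 since 6203 mod 8 = 3, so (1948/6203) = (-1)^2·(487/6203); sign now +1
reciprocity: (487/6203) = -1·(6203/487) since 487 mod 4 = 3, 6203 mod 4 = 3; sign now -1
(6203/487) = (359/487)   [reduce mod 487]
reciprocity: (359/487) = -1·(487/359) since 359 mod 4 = 3, 487 mod 4 = 3; sign now +1
(487/359) = (128/359)   [reduce mod 359]
128 = 2^7·1; (2/359) = +1 since 359 mod 8 = 7, so (128/359) = (+1)^7·(1/359); sign now +1
(1/359) = 1; final value = sign = +1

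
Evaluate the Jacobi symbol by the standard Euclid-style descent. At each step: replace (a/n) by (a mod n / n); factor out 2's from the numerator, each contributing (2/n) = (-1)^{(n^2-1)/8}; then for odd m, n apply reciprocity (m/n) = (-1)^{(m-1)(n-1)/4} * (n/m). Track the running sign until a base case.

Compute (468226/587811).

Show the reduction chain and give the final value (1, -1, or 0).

factor out 2^1: 468226 = 2^1·234113; with 587811 mod 8 = 3, (2/587811) = -1; sign now -1; continue with (234113/587811)
flip (234113/587811) -> (587811/234113): both odd, 234113 mod 4 = 1, 587811 mod 4 = 3, so the flip contributes +1; sign now -1
(587811/234113): 587811 mod 234113 = 119585, so (587811/234113) = (119585/234113)
flip (119585/234113) -> (234113/119585): both odd, 119585 mod 4 = 1, 234113 mod 4 = 1, so the flip contributes +1; sign now -1
(234113/119585): 234113 mod 119585 = 114528, so (234113/119585) = (114528/119585)
factor out 2^5: 114528 = 2^5·3579; with 119585 mod 8 = 1, (2/119585) = +1; sign now -1; continue with (3579/119585)
flip (3579/119585) -> (119585/3579): both odd, 3579 mod 4 = 3, 119585 mod 4 = 1, so the flip contributes +1; sign now -1
(119585/3579): 119585 mod 3579 = 1478, so (119585/3579) = (1478/3579)
factor out 2^1: 1478 = 2^1·739; with 3579 mod 8 = 3, (2/3579) = -1; sign now +1; continue with (739/3579)
flip (739/3579) -> (3579/739): both odd, 739 mod 4 = 3, 3579 mod 4 = 3, so the flip contributes -1; sign now -1
(3579/739): 3579 mod 739 = 623, so (3579/739) = (623/739)
flip (623/739) -> (739/623): both odd, 623 mod 4 = 3, 739 mod 4 = 3, so the flip contributes -1; sign now +1
(739/623): 739 mod 623 = 116, so (739/623) = (116/623)
factor out 2^2: 116 = 2^2·29; with 623 mod 8 = 7, (2/623) = +1; sign now +1; continue with (29/623)
flip (29/623) -> (623/29): both odd, 29 mod 4 = 1, 623 mod 4 = 3, so the flip contributes +1; sign now +1
(623/29): 623 mod 29 = 14, so (623/29) = (14/29)
factor out 2^1: 14 = 2^1·7; with 29 mod 8 = 5, (2/29) = -1; sign now -1; continue with (7/29)
flip (7/29) -> (29/7): both odd, 7 mod 4 = 3, 29 mod 4 = 1, so the flip contributes +1; sign now -1
(29/7): 29 mod 7 = 1, so (29/7) = (1/7)
reached (1/7) = 1, so the symbol is -1

-1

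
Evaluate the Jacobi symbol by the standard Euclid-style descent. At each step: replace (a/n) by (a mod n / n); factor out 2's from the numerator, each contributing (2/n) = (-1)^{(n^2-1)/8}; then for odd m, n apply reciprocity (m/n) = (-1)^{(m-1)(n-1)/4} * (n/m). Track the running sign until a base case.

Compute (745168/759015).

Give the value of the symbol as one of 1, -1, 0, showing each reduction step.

1

factor out 2^4: 745168 = 2^4·46573; with 759015 mod 8 = 7, (2/759015) = +1; sign now +1; continue with (46573/759015)
flip (46573/759015) -> (759015/46573): both odd, 46573 mod 4 = 1, 759015 mod 4 = 3, so the flip contributes +1; sign now +1
(759015/46573): 759015 mod 46573 = 13847, so (759015/46573) = (13847/46573)
flip (13847/46573) -> (46573/13847): both odd, 13847 mod 4 = 3, 46573 mod 4 = 1, so the flip contributes +1; sign now +1
(46573/13847): 46573 mod 13847 = 5032, so (46573/13847) = (5032/13847)
factor out 2^3: 5032 = 2^3·629; with 13847 mod 8 = 7, (2/13847) = +1; sign now +1; continue with (629/13847)
flip (629/13847) -> (13847/629): both odd, 629 mod 4 = 1, 13847 mod 4 = 3, so the flip contributes +1; sign now +1
(13847/629): 13847 mod 629 = 9, so (13847/629) = (9/629)
flip (9/629) -> (629/9): both odd, 9 mod 4 = 1, 629 mod 4 = 1, so the flip contributes +1; sign now +1
(629/9): 629 mod 9 = 8, so (629/9) = (8/9)
factor out 2^3: 8 = 2^3·1; with 9 mod 8 = 1, (2/9) = +1; sign now +1; continue with (1/9)
reached (1/9) = 1, so the symbol is +1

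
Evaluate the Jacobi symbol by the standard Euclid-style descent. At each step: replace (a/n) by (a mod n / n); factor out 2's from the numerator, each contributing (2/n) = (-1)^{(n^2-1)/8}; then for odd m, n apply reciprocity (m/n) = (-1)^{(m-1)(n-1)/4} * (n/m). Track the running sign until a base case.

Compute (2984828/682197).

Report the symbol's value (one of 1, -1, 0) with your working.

(2984828/682197) = (256040/682197)   [reduce mod 682197]
256040 = 2^3·32005; (2/682197) = -1 since 682197 mod 8 = 5, so (256040/682197) = (-1)^3·(32005/682197); sign now -1
reciprocity: (32005/682197) = +1·(682197/32005) since 32005 mod 4 = 1, 682197 mod 4 = 1; sign now -1
(682197/32005) = (10092/32005)   [reduce mod 32005]
10092 = 2^2·2523; (2/32005) = -1 since 32005 mod 8 = 5, so (10092/32005) = (-1)^2·(2523/32005); sign now -1
reciprocity: (2523/32005) = +1·(32005/2523) since 2523 mod 4 = 3, 32005 mod 4 = 1; sign now -1
(32005/2523) = (1729/2523)   [reduce mod 2523]
reciprocity: (1729/2523) = +1·(2523/1729) since 1729 mod 4 = 1, 2523 mod 4 = 3; sign now -1
(2523/1729) = (794/1729)   [reduce mod 1729]
794 = 2^1·397; (2/1729) = +1 since 1729 mod 8 = 1, so (794/1729) = (+1)^1·(397/1729); sign now -1
reciprocity: (397/1729) = +1·(1729/397) since 397 mod 4 = 1, 1729 mod 4 = 1; sign now -1
(1729/397) = (141/397)   [reduce mod 397]
reciprocity: (141/397) = +1·(397/141) since 141 mod 4 = 1, 397 mod 4 = 1; sign now -1
(397/141) = (115/141)   [reduce mod 141]
reciprocity: (115/141) = +1·(141/115) since 115 mod 4 = 3, 141 mod 4 = 1; sign now -1
(141/115) = (26/115)   [reduce mod 115]
26 = 2^1·13; (2/115) = -1 since 115 mod 8 = 3, so (26/115) = (-1)^1·(13/115); sign now +1
reciprocity: (13/115) = +1·(115/13) since 13 mod 4 = 1, 115 mod 4 = 3; sign now +1
(115/13) = (11/13)   [reduce mod 13]
reciprocity: (11/13) = +1·(13/11) since 11 mod 4 = 3, 13 mod 4 = 1; sign now +1
(13/11) = (2/11)   [reduce mod 11]
2 = 2^1·1; (2/11) = -1 since 11 mod 8 = 3, so (2/11) = (-1)^1·(1/11); sign now -1
(1/11) = 1; final value = sign = -1

-1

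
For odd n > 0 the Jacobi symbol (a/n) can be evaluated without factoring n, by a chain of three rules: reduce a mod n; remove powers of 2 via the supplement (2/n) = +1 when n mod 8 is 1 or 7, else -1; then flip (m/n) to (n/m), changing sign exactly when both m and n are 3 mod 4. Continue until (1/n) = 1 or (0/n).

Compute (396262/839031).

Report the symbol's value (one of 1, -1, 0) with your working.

396262 = 2^1·198131; (2/839031) = +1 since 839031 mod 8 = 7, so (396262/839031) = (+1)^1·(198131/839031); sign now +1
reciprocity: (198131/839031) = -1·(839031/198131) since 198131 mod 4 = 3, 839031 mod 4 = 3; sign now -1
(839031/198131) = (46507/198131)   [reduce mod 198131]
reciprocity: (46507/198131) = -1·(198131/46507) since 46507 mod 4 = 3, 198131 mod 4 = 3; sign now +1
(198131/46507) = (12103/46507)   [reduce mod 46507]
reciprocity: (12103/46507) = -1·(46507/12103) since 12103 mod 4 = 3, 46507 mod 4 = 3; sign now -1
(46507/12103) = (10198/12103)   [reduce mod 12103]
10198 = 2^1·5099; (2/12103) = +1 since 12103 mod 8 = 7, so (10198/12103) = (+1)^1·(5099/12103); sign now -1
reciprocity: (5099/12103) = -1·(12103/5099) since 5099 mod 4 = 3, 12103 mod 4 = 3; sign now +1
(12103/5099) = (1905/5099)   [reduce mod 5099]
reciprocity: (1905/5099) = +1·(5099/1905) since 1905 mod 4 = 1, 5099 mod 4 = 3; sign now +1
(5099/1905) = (1289/1905)   [reduce mod 1905]
reciprocity: (1289/1905) = +1·(1905/1289) since 1289 mod 4 = 1, 1905 mod 4 = 1; sign now +1
(1905/1289) = (616/1289)   [reduce mod 1289]
616 = 2^3·77; (2/1289) = +1 since 1289 mod 8 = 1, so (616/1289) = (+1)^3·(77/1289); sign now +1
reciprocity: (77/1289) = +1·(1289/77) since 77 mod 4 = 1, 1289 mod 4 = 1; sign now +1
(1289/77) = (57/77)   [reduce mod 77]
reciprocity: (57/77) = +1·(77/57) since 57 mod 4 = 1, 77 mod 4 = 1; sign now +1
(77/57) = (20/57)   [reduce mod 57]
20 = 2^2·5; (2/57) = +1 since 57 mod 8 = 1, so (20/57) = (+1)^2·(5/57); sign now +1
reciprocity: (5/57) = +1·(57/5) since 5 mod 4 = 1, 57 mod 4 = 1; sign now +1
(57/5) = (2/5)   [reduce mod 5]
2 = 2^1·1; (2/5) = -1 since 5 mod 8 = 5, so (2/5) = (-1)^1·(1/5); sign now -1
(1/5) = 1; final value = sign = -1

-1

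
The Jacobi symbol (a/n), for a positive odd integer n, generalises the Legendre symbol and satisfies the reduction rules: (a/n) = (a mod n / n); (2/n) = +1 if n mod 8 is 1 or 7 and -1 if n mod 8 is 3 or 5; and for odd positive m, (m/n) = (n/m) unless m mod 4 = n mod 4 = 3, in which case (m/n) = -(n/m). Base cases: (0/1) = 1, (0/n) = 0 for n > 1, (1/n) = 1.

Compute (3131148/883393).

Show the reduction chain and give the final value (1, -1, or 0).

(3131148/883393) = (480969/883393)   [reduce mod 883393]
reciprocity: (480969/883393) = +1·(883393/480969) since 480969 mod 4 = 1, 883393 mod 4 = 1; sign now +1
(883393/480969) = (402424/480969)   [reduce mod 480969]
402424 = 2^3·50303; (2/480969) = +1 since 480969 mod 8 = 1, so (402424/480969) = (+1)^3·(50303/480969); sign now +1
reciprocity: (50303/480969) = +1·(480969/50303) since 50303 mod 4 = 3, 480969 mod 4 = 1; sign now +1
(480969/50303) = (28242/50303)   [reduce mod 50303]
28242 = 2^1·14121; (2/50303) = +1 since 50303 mod 8 = 7, so (28242/50303) = (+1)^1·(14121/50303); sign now +1
reciprocity: (14121/50303) = +1·(50303/14121) since 14121 mod 4 = 1, 50303 mod 4 = 3; sign now +1
(50303/14121) = (7940/14121)   [reduce mod 14121]
7940 = 2^2·1985; (2/14121) = +1 since 14121 mod 8 = 1, so (7940/14121) = (+1)^2·(1985/14121); sign now +1
reciprocity: (1985/14121) = +1·(14121/1985) since 1985 mod 4 = 1, 14121 mod 4 = 1; sign now +1
(14121/1985) = (226/1985)   [reduce mod 1985]
226 = 2^1·113; (2/1985) = +1 since 1985 mod 8 = 1, so (226/1985) = (+1)^1·(113/1985); sign now +1
reciprocity: (113/1985) = +1·(1985/113) since 113 mod 4 = 1, 1985 mod 4 = 1; sign now +1
(1985/113) = (64/113)   [reduce mod 113]
64 = 2^6·1; (2/113) = +1 since 113 mod 8 = 1, so (64/113) = (+1)^6·(1/113); sign now +1
(1/113) = 1; final value = sign = +1

1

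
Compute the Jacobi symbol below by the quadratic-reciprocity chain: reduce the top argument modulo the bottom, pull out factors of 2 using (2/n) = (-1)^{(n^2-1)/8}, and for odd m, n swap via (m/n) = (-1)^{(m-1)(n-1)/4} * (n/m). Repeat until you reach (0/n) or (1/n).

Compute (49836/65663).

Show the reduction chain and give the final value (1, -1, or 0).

factor out 2^2: 49836 = 2^2·12459; with 65663 mod 8 = 7, (2/65663) = +1; sign now +1; continue with (12459/65663)
flip (12459/65663) -> (65663/12459): both odd, 12459 mod 4 = 3, 65663 mod 4 = 3, so the flip contributes -1; sign now -1
(65663/12459): 65663 mod 12459 = 3368, so (65663/12459) = (3368/12459)
factor out 2^3: 3368 = 2^3·421; with 12459 mod 8 = 3, (2/12459) = -1; sign now +1; continue with (421/12459)
flip (421/12459) -> (12459/421): both odd, 421 mod 4 = 1, 12459 mod 4 = 3, so the flip contributes +1; sign now +1
(12459/421): 12459 mod 421 = 250, so (12459/421) = (250/421)
factor out 2^1: 250 = 2^1·125; with 421 mod 8 = 5, (2/421) = -1; sign now -1; continue with (125/421)
flip (125/421) -> (421/125): both odd, 125 mod 4 = 1, 421 mod 4 = 1, so the flip contributes +1; sign now -1
(421/125): 421 mod 125 = 46, so (421/125) = (46/125)
factor out 2^1: 46 = 2^1·23; with 125 mod 8 = 5, (2/125) = -1; sign now +1; continue with (23/125)
flip (23/125) -> (125/23): both odd, 23 mod 4 = 3, 125 mod 4 = 1, so the flip contributes +1; sign now +1
(125/23): 125 mod 23 = 10, so (125/23) = (10/23)
factor out 2^1: 10 = 2^1·5; with 23 mod 8 = 7, (2/23) = +1; sign now +1; continue with (5/23)
flip (5/23) -> (23/5): both odd, 5 mod 4 = 1, 23 mod 4 = 3, so the flip contributes +1; sign now +1
(23/5): 23 mod 5 = 3, so (23/5) = (3/5)
flip (3/5) -> (5/3): both odd, 3 mod 4 = 3, 5 mod 4 = 1, so the flip contributes +1; sign now +1
(5/3): 5 mod 3 = 2, so (5/3) = (2/3)
factor out 2^1: 2 = 2^1·1; with 3 mod 8 = 3, (2/3) = -1; sign now -1; continue with (1/3)
reached (1/3) = 1, so the symbol is -1

-1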